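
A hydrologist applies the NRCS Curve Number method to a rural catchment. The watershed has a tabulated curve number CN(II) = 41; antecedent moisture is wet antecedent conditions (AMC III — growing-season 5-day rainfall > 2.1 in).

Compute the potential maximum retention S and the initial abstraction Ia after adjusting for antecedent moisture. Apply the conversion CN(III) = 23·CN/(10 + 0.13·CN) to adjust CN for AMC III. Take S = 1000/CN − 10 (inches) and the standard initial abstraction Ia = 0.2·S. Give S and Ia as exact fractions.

Adjust CN=41 to AMC III: 23·41/(10 + 0.13·41) → 943 ÷ (1533/100) = 94300/1533 ≈ 61.513
Max retention: S = 1000/(94300/1533) − 10 = 5900/943 in (≈ 6.257 in)
Ia = 0.2·(5900/943) = 1180/943 in ≈ 1.251 in

S = 5900/943 in ≈ 6.257 in; Ia = 1180/943 in ≈ 1.251 in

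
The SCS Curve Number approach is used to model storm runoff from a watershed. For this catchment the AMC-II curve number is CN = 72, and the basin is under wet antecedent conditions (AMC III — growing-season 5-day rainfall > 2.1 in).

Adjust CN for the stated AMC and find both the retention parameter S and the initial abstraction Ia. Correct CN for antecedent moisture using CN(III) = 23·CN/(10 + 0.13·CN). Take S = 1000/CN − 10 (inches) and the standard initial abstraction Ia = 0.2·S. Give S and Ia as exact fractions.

CN(III) from CN(II)=72: (23·72)/(10 + 0.13·72) = 10350/121 ≈ 85.537
S = 1000/(10350/121) − 10 = 350/207 in ≈ 1.691 in
Ia = 0.2·(350/207) = 70/207 in ≈ 0.338 in

S = 350/207 in ≈ 1.691 in; Ia = 70/207 in ≈ 0.338 in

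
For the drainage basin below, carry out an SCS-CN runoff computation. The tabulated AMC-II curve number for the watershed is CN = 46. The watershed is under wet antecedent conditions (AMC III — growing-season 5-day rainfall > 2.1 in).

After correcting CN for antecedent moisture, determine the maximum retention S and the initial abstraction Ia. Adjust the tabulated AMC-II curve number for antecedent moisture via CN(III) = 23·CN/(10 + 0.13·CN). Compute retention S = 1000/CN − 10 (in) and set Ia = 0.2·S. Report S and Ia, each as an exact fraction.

S = 2700/529 in ≈ 5.104 in; Ia = 540/529 in ≈ 1.021 in

Wet (AMC III): CN(III) = 23·46/(10 + 0.13·46) = 1058/(799/50) = 52900/799 ≈ 66.208
Max retention: S = 1000/(52900/799) − 10 = 2700/529 in (≈ 5.104 in)
Initial abstraction Ia = S/5 = (2700/529)/5 = 540/529 ≈ 1.021 in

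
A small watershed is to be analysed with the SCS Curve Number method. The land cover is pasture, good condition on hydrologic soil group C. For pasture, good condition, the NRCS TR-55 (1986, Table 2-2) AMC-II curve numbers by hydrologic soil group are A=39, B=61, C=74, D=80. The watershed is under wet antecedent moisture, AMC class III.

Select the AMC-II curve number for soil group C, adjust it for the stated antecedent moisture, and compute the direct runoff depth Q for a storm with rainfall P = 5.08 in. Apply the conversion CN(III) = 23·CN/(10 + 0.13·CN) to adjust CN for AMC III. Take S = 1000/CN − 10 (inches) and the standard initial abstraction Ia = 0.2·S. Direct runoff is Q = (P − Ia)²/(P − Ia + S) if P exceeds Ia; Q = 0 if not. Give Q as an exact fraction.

Q = 10317886929/2852488175 in ≈ 3.617 in

NRCS table: pasture, good condition, soil group C → CN(II) = 74
CN(III) from CN(II)=74: (23·74)/(10 + 0.13·74) = 85100/981 ≈ 86.748
Retention S: 1000/CN − 10 with CN=86.748 → S = 1300/851 ≈ 1.528 in
Ia = 0.2·(1300/851) = 260/851 in ≈ 0.306 in
Excess rainfall: 5.080 − 0.306 = 4.774 in; P > Ia so Q > 0
Runoff Q = (P−Ia)²/(P−Ia+S) = (4.774)²/(4.774+1.528) = 10317886929/2852488175 ≈ 3.617 in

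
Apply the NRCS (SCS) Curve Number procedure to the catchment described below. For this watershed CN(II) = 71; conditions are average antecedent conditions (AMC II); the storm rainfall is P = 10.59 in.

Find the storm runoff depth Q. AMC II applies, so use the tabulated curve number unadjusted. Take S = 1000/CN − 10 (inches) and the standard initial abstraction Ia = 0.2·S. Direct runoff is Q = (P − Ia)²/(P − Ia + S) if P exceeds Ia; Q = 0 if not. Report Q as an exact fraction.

CN(II) = 71; AMC II needs no correction.
Retention S: 1000/CN − 10 with CN=71.000 → S = 290/71 ≈ 4.085 in
Initial abstraction Ia = S/5 = (290/71)/5 = 58/71 ≈ 0.817 in
P − Ia = 10.590 − 0.817 = 69389/7100 ≈ 9.773 in (> 0, runoff occurs)
Q = (69389/7100)²/((69389/7100) + 290/71) = (4814833321/50410000)/(98389/7100) = 4814833321/698561900 in ≈ 6.892 in

Q = 4814833321/698561900 in ≈ 6.892 in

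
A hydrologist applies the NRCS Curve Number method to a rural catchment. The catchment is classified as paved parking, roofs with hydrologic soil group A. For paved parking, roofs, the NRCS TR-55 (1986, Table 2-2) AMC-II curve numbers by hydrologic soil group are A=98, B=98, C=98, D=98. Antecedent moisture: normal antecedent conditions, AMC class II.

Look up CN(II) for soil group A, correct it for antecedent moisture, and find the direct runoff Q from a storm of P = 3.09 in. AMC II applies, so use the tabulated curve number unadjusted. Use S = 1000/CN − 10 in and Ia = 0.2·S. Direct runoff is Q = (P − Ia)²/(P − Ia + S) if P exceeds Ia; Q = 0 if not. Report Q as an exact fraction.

Q = 223233481/78110900 in ≈ 2.858 in

NRCS table: paved parking, roofs, soil group A → CN(II) = 98
AMC II — tabulated CN = 98 applies directly.
S = 1000/98 − 10 = 10/49 in ≈ 0.204 in
Initial abstraction Ia = S/5 = (10/49)/5 = 2/49 ≈ 0.041 in
Excess rainfall: 3.090 − 0.041 = 3.049 in; P > Ia so Q > 0
Q: (14941/4900)² ÷ (15941/4900) = 223233481/78110900 in (≈ 2.858 in)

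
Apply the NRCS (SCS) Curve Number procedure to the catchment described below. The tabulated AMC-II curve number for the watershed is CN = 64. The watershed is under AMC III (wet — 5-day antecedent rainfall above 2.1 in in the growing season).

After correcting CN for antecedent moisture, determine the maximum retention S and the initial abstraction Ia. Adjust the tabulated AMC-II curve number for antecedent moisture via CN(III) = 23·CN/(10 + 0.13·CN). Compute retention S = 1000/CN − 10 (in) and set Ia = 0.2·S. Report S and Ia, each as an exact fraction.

S = 225/92 in ≈ 2.446 in; Ia = 45/92 in ≈ 0.489 in

Wet (AMC III): CN(III) = 23·64/(10 + 0.13·64) = 1472/(458/25) = 18400/229 ≈ 80.349
Max retention: S = 1000/(18400/229) − 10 = 225/92 in (≈ 2.446 in)
Ia = 0.2S: 0.2·2.446 = 0.489 in (exactly 45/92)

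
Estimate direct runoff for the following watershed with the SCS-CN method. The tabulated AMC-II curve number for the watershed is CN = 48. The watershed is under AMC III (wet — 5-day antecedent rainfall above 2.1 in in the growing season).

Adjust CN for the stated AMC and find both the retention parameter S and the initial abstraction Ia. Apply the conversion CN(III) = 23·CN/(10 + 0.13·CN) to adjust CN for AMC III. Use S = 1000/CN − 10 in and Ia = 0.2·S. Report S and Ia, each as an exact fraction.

S = 325/69 in ≈ 4.710 in; Ia = 65/69 in ≈ 0.942 in

Adjust CN=48 to AMC III: 23·48/(10 + 0.13·48) → 1104 ÷ (406/25) = 13800/203 ≈ 67.980
Retention S: 1000/CN − 10 with CN=67.980 → S = 325/69 ≈ 4.710 in
Initial abstraction Ia = S/5 = (325/69)/5 = 65/69 ≈ 0.942 in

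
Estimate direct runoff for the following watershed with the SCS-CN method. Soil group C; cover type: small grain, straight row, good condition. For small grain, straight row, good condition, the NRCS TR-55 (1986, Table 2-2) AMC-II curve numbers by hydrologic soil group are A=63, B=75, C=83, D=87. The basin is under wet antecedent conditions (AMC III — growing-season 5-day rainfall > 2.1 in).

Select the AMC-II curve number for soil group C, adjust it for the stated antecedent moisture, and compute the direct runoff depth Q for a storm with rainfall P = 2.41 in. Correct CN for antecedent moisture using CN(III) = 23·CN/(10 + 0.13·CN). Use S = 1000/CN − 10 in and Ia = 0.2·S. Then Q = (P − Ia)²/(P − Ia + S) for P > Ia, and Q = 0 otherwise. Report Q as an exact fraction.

Q = 181534792761/113789572100 in ≈ 1.595 in

NRCS table: small grain, straight row, good condition, soil group C → CN(II) = 83
Wet (AMC III): CN(III) = 23·83/(10 + 0.13·83) = 1909/(2079/100) = 190900/2079 ≈ 91.823
Retention S: 1000/CN − 10 with CN=91.823 → S = 1700/1909 ≈ 0.891 in
Ia = 0.2S: 0.2·0.891 = 0.178 in (exactly 340/1909)
Excess rainfall: 2.410 − 0.178 = 2.232 in; P > Ia so Q > 0
Runoff Q = (P−Ia)²/(P−Ia+S) = (2.232)²/(2.232+0.891) = 181534792761/113789572100 ≈ 1.595 in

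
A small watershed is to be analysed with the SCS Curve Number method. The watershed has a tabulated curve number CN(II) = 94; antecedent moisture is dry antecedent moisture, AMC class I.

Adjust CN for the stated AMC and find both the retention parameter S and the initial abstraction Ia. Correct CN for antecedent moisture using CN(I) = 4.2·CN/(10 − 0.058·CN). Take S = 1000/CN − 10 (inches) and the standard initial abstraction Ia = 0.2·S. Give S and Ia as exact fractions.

S = 500/329 in ≈ 1.520 in; Ia = 100/329 in ≈ 0.304 in

Dry (AMC I): CN(I) = 4.2·94/(10 − 0.058·94) = (1974/5)/(1137/250) = 32900/379 ≈ 86.807
Retention S: 1000/CN − 10 with CN=86.807 → S = 500/329 ≈ 1.520 in
Ia = 0.2·(500/329) = 100/329 in ≈ 0.304 in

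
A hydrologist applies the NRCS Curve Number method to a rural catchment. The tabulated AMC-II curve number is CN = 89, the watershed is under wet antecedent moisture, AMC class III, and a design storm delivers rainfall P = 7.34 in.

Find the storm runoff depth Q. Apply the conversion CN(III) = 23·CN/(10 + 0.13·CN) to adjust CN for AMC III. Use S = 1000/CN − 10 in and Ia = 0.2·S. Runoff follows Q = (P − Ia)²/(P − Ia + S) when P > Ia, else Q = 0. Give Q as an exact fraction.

CN(III) from CN(II)=89: (23·89)/(10 + 0.13·89) = 204700/2157 ≈ 94.900
Max retention: S = 1000/(204700/2157) − 10 = 1100/2047 in (≈ 0.537 in)
Ia = 0.2·(1100/2047) = 220/2047 in ≈ 0.107 in
P − Ia = 7.340 − 0.107 = 740249/102350 ≈ 7.233 in (> 0, runoff occurs)
Q = (740249/102350)²/((740249/102350) + 1100/2047) = (547968582001/10475522500)/(795249/102350) = 547968582001/81393735150 in ≈ 6.732 in

Q = 547968582001/81393735150 in ≈ 6.732 in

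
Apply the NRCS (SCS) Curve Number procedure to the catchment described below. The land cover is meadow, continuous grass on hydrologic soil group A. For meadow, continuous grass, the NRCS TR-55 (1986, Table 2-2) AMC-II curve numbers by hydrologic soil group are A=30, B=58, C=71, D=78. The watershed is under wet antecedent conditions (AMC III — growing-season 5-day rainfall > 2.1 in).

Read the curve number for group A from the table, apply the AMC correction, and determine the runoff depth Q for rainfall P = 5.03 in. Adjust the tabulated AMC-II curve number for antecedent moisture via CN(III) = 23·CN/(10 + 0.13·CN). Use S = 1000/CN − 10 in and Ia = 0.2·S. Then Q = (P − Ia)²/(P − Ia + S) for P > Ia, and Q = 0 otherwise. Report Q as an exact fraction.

NRCS table: meadow, continuous grass, soil group A → CN(II) = 30
Wet (AMC III): CN(III) = 23·30/(10 + 0.13·30) = 690/(139/10) = 6900/139 ≈ 49.640
Max retention: S = 1000/(6900/139) − 10 = 700/69 in (≈ 10.145 in)
Initial abstraction Ia = S/5 = (700/69)/5 = 140/69 ≈ 2.029 in
Since P=5.030 > Ia=2.029: effective rainfall P−Ia = 20707/6900 in
Q: (20707/6900)² ÷ (90707/6900) = 428779849/625878300 in (≈ 0.685 in)

Q = 428779849/625878300 in ≈ 0.685 in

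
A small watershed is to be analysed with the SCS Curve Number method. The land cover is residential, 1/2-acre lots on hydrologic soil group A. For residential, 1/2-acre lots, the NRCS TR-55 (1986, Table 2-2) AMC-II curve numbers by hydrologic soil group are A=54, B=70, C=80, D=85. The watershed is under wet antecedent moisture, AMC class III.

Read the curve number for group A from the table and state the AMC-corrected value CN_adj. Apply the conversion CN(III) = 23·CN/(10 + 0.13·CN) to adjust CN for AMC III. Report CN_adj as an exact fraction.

NRCS table: residential, 1/2-acre lots, soil group A → CN(II) = 54
Wet (AMC III): CN(III) = 23·54/(10 + 0.13·54) = 1242/(851/50) = 2700/37 ≈ 72.973

CN_adj = 2700/37 ≈ 72.973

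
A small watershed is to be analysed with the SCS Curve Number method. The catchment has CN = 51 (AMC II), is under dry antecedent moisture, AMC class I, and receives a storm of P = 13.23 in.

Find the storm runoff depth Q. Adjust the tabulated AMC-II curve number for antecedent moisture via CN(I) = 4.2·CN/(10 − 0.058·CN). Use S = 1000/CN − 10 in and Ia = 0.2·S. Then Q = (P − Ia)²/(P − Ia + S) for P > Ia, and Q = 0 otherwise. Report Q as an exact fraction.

Q = 2504970223/1054430100 in ≈ 2.376 in

Adjust CN=51 to AMC I: 4.2·51/(10 − 0.058·51) → (1071/5) ÷ (3521/500) = 15300/503 ≈ 30.417
S = 1000/(15300/503) − 10 = 3500/153 in ≈ 22.876 in
Ia = 0.2·(3500/153) = 700/153 in ≈ 4.575 in
P − Ia = 13.230 − 4.575 = 132419/15300 ≈ 8.655 in (> 0, runoff occurs)
Q = (132419/15300)²/((132419/15300) + 3500/153) = (17534791561/234090000)/(482419/15300) = 2504970223/1054430100 in ≈ 2.376 in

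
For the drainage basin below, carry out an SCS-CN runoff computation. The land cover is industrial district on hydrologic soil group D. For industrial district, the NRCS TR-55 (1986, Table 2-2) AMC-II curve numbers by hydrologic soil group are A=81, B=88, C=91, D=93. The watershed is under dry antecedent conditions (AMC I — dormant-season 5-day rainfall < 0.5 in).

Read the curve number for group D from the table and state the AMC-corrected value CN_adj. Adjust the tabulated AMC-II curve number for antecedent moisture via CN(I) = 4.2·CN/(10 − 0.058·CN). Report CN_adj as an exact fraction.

NRCS table: industrial district, soil group D → CN(II) = 93
CN(I) from CN(II)=93: (4.2·93)/(10 − 0.058·93) = 27900/329 ≈ 84.802

CN_adj = 27900/329 ≈ 84.802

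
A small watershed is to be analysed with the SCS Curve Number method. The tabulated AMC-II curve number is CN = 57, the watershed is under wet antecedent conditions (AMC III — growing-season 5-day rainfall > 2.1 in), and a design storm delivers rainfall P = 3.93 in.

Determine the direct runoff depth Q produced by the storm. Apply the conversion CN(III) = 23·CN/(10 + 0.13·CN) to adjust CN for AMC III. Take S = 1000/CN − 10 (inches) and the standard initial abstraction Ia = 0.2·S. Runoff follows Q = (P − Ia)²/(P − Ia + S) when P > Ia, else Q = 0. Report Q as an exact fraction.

Q = 184232383729/112644135300 in ≈ 1.636 in

Adjust CN=57 to AMC III: 23·57/(10 + 0.13·57) → 1311 ÷ (1741/100) = 131100/1741 ≈ 75.302
Max retention: S = 1000/(131100/1741) − 10 = 4300/1311 in (≈ 3.280 in)
Ia = 0.2S: 0.2·3.280 = 0.656 in (exactly 860/1311)
P − Ia = 3.930 − 0.656 = 429223/131100 ≈ 3.274 in (> 0, runoff occurs)
Runoff Q = (P−Ia)²/(P−Ia+S) = (3.274)²/(3.274+3.280) = 184232383729/112644135300 ≈ 1.636 in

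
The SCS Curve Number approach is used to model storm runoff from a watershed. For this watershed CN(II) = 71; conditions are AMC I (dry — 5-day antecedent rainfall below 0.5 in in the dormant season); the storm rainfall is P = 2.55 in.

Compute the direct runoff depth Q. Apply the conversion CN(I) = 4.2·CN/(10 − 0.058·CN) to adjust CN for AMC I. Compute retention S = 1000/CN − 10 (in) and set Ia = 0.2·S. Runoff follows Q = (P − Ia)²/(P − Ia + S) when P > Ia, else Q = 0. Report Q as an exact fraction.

CN(I) from CN(II)=71: (4.2·71)/(10 − 0.058·71) = 149100/2941 ≈ 50.697
Retention S: 1000/CN − 10 with CN=50.697 → S = 14500/1491 ≈ 9.725 in
Initial abstraction Ia = S/5 = (14500/1491)/5 = 2900/1491 ≈ 1.945 in
P − Ia = 2.550 − 1.945 = 18041/29820 ≈ 0.605 in (> 0, runoff occurs)
Runoff Q = (P−Ia)²/(P−Ia+S) = (0.605)²/(0.605+9.725) = 325477681/9185782620 ≈ 0.035 in

Q = 325477681/9185782620 in ≈ 0.035 in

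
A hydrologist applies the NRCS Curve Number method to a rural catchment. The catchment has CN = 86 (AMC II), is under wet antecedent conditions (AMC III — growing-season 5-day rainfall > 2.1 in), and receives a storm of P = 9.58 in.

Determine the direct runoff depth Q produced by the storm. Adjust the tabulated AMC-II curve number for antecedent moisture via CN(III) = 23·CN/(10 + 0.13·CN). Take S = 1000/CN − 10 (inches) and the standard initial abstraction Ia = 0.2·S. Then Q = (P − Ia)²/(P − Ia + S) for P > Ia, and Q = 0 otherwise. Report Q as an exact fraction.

Adjust CN=86 to AMC III: 23·86/(10 + 0.13·86) → 1978 ÷ (1059/50) = 98900/1059 ≈ 93.390
Max retention: S = 1000/(98900/1059) − 10 = 700/989 in (≈ 0.708 in)
Ia = 0.2·(700/989) = 140/989 in ≈ 0.142 in
Since P=9.580 > Ia=0.142: effective rainfall P−Ia = 466731/49450 in
Runoff Q = (P−Ia)²/(P−Ia+S) = (9.438)²/(9.438+0.708) = 217837826361/24810597950 ≈ 8.780 in

Q = 217837826361/24810597950 in ≈ 8.780 in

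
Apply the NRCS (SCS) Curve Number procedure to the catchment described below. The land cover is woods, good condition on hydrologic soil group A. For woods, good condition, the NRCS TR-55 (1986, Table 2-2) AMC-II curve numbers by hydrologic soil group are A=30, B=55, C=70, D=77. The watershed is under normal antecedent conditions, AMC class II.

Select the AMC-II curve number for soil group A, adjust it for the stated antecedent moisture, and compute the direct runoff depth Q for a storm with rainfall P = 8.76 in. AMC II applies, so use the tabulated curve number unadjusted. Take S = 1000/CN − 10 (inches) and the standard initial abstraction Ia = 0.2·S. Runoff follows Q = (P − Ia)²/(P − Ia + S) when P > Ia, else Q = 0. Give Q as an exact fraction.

Q = 94249/154275 in ≈ 0.611 in

NRCS table: woods, good condition, soil group A → CN(II) = 30
AMC II — tabulated CN = 30 applies directly.
S = 1000/30 − 10 = 70/3 in ≈ 23.333 in
Ia = 0.2·(70/3) = 14/3 in ≈ 4.667 in
Excess rainfall: 8.760 − 4.667 = 4.093 in; P > Ia so Q > 0
Runoff Q = (P−Ia)²/(P−Ia+S) = (4.093)²/(4.093+23.333) = 94249/154275 ≈ 0.611 in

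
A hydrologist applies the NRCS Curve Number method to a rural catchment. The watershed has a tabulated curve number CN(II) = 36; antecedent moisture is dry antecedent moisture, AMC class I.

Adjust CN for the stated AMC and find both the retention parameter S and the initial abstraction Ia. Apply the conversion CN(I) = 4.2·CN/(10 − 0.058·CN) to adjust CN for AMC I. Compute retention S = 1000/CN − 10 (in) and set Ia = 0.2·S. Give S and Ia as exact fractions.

S = 8000/189 in ≈ 42.328 in; Ia = 1600/189 in ≈ 8.466 in

Dry (AMC I): CN(I) = 4.2·36/(10 − 0.058·36) = (756/5)/(989/125) = 18900/989 ≈ 19.110
Retention S: 1000/CN − 10 with CN=19.110 → S = 8000/189 ≈ 42.328 in
Ia = 0.2·(8000/189) = 1600/189 in ≈ 8.466 in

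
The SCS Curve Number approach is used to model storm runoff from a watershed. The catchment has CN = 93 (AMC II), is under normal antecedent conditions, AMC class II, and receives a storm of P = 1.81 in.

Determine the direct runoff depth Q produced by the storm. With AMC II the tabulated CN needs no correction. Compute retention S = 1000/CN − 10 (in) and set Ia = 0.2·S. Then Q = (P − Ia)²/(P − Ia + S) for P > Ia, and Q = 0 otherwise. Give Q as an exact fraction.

Q = 238177489/208626900 in ≈ 1.142 in

Average conditions: CN = 93 (no AMC adjustment).
Max retention: S = 1000/93 − 10 = 70/93 in (≈ 0.753 in)
Initial abstraction Ia = S/5 = (70/93)/5 = 14/93 ≈ 0.151 in
Excess rainfall: 1.810 − 0.151 = 1.659 in; P > Ia so Q > 0
Q = (15433/9300)²/((15433/9300) + 70/93) = (238177489/86490000)/(22433/9300) = 238177489/208626900 in ≈ 1.142 in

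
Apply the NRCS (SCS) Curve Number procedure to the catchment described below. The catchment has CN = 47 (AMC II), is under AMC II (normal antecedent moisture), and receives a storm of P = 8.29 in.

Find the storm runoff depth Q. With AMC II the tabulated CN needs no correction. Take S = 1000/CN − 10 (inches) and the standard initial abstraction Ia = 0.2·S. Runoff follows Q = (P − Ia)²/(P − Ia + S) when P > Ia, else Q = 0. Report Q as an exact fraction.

Q = 804459769/382406100 in ≈ 2.104 in

CN(II) = 47; AMC II needs no correction.
S = 1000/47 − 10 = 530/47 in ≈ 11.277 in
Ia = 0.2·(530/47) = 106/47 in ≈ 2.255 in
Since P=8.290 > Ia=2.255: effective rainfall P−Ia = 28363/4700 in
Q: (28363/4700)² ÷ (81363/4700) = 804459769/382406100 in (≈ 2.104 in)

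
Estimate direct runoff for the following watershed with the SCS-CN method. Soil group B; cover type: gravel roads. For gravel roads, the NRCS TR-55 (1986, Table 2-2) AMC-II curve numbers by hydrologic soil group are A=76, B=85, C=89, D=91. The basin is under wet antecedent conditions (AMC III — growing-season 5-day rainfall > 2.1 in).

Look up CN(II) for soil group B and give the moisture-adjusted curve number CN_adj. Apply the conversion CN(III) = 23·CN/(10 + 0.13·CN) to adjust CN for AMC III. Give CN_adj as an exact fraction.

CN_adj = 39100/421 ≈ 92.874

NRCS table: gravel roads, soil group B → CN(II) = 85
Adjust CN=85 to AMC III: 23·85/(10 + 0.13·85) → 1955 ÷ (421/20) = 39100/421 ≈ 92.874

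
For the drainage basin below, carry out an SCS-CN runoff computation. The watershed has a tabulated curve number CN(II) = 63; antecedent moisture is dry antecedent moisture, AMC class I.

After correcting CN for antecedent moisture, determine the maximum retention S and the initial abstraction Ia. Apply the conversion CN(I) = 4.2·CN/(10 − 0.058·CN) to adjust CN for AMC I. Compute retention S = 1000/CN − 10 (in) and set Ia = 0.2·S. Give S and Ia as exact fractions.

CN(I) from CN(II)=63: (4.2·63)/(10 − 0.058·63) = 132300/3173 ≈ 41.696
Max retention: S = 1000/(132300/3173) − 10 = 18500/1323 in (≈ 13.983 in)
Initial abstraction Ia = S/5 = (18500/1323)/5 = 3700/1323 ≈ 2.797 in

S = 18500/1323 in ≈ 13.983 in; Ia = 3700/1323 in ≈ 2.797 in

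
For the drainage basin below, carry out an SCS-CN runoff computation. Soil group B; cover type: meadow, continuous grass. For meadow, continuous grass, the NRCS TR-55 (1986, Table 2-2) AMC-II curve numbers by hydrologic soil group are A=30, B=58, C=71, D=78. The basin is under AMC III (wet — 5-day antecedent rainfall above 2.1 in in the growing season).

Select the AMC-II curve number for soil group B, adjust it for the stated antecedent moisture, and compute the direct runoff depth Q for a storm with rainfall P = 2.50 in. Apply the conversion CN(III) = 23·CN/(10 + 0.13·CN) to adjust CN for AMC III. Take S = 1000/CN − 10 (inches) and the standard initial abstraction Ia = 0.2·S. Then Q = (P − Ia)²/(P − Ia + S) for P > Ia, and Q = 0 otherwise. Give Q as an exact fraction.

Q = 1245005/1786226 in ≈ 0.697 in

NRCS table: meadow, continuous grass, soil group B → CN(II) = 58
Adjust CN=58 to AMC III: 23·58/(10 + 0.13·58) → 1334 ÷ (877/50) = 66700/877 ≈ 76.055
Max retention: S = 1000/(66700/877) − 10 = 2100/667 in (≈ 3.148 in)
Ia = 0.2S: 0.2·3.148 = 0.630 in (exactly 420/667)
Excess rainfall: 2.500 − 0.630 = 1.870 in; P > Ia so Q > 0
Runoff Q = (P−Ia)²/(P−Ia+S) = (1.870)²/(1.870+3.148) = 1245005/1786226 ≈ 0.697 in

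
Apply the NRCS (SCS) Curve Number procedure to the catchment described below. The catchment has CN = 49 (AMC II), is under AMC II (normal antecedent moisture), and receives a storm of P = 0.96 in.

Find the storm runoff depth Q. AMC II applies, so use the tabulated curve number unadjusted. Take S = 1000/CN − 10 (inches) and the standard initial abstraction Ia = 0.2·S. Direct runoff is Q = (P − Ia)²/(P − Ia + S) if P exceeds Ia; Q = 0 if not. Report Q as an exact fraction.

CN(II) = 49; AMC II needs no correction.
Max retention: S = 1000/49 − 10 = 510/49 in (≈ 10.408 in)
Ia = 0.2S: 0.2·10.408 = 2.082 in (exactly 102/49)
P = 0.960 ≤ Ia = 2.082 in: entire storm abstracted, Q = 0.

Q = 0 in ≈ 0.000 in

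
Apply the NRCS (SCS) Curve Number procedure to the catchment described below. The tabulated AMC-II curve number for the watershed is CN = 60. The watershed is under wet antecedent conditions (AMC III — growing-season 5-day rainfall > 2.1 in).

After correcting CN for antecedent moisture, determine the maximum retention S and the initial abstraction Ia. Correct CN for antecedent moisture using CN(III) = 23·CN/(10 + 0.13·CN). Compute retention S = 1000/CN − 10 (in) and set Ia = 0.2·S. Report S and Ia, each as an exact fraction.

CN(III) from CN(II)=60: (23·60)/(10 + 0.13·60) = 6900/89 ≈ 77.528
S = 1000/(6900/89) − 10 = 200/69 in ≈ 2.899 in
Initial abstraction Ia = S/5 = (200/69)/5 = 40/69 ≈ 0.580 in

S = 200/69 in ≈ 2.899 in; Ia = 40/69 in ≈ 0.580 in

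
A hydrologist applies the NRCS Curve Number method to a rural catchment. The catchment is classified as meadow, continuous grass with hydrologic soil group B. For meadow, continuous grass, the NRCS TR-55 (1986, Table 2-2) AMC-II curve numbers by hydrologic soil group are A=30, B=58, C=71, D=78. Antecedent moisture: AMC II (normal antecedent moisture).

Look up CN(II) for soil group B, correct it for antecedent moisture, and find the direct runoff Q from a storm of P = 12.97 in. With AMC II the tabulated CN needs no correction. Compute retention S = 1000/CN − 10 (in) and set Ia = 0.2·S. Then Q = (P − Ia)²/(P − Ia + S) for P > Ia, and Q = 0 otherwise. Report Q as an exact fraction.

Q = 1116428569/157797700 in ≈ 7.075 in

NRCS table: meadow, continuous grass, soil group B → CN(II) = 58
AMC II — tabulated CN = 58 applies directly.
S = 1000/58 − 10 = 210/29 in ≈ 7.241 in
Initial abstraction Ia = S/5 = (210/29)/5 = 42/29 ≈ 1.448 in
Excess rainfall: 12.970 − 1.448 = 11.522 in; P > Ia so Q > 0
Q = (33413/2900)²/((33413/2900) + 210/29) = (1116428569/8410000)/(54413/2900) = 1116428569/157797700 in ≈ 7.075 in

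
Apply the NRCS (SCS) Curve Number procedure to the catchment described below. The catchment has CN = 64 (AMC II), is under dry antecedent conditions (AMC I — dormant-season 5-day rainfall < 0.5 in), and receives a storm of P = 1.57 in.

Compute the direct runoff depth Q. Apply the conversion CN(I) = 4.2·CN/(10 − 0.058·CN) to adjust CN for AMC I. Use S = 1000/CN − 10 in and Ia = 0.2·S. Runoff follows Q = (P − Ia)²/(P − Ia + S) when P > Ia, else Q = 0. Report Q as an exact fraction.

Adjust CN=64 to AMC I: 4.2·64/(10 − 0.058·64) → (1344/5) ÷ (786/125) = 5600/131 ≈ 42.748
S = 1000/(5600/131) − 10 = 375/28 in ≈ 13.393 in
Ia = 0.2·(375/28) = 75/28 in ≈ 2.679 in
P = 1.570 ≤ Ia = 2.679 in: entire storm abstracted, Q = 0.

Q = 0 in ≈ 0.000 in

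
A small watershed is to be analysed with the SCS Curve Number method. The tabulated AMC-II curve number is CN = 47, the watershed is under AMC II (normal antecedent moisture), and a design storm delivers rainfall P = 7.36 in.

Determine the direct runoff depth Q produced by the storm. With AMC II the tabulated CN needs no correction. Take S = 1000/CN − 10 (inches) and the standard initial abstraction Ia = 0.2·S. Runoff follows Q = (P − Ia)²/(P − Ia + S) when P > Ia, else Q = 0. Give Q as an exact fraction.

Q = 8994001/5654100 in ≈ 1.591 in

AMC II — tabulated CN = 47 applies directly.
Max retention: S = 1000/47 − 10 = 530/47 in (≈ 11.277 in)
Ia = 0.2·(530/47) = 106/47 in ≈ 2.255 in
P − Ia = 7.360 − 2.255 = 5998/1175 ≈ 5.105 in (> 0, runoff occurs)
Q: (5998/1175)² ÷ (19248/1175) = 8994001/5654100 in (≈ 1.591 in)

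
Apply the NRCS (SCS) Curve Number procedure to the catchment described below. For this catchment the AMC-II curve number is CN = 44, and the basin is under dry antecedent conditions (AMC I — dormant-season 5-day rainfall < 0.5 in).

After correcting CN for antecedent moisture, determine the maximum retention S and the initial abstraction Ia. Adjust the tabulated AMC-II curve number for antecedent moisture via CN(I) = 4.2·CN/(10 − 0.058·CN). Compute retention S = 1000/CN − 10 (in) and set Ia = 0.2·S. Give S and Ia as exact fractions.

Dry (AMC I): CN(I) = 4.2·44/(10 − 0.058·44) = (924/5)/(931/125) = 3300/133 ≈ 24.812
Max retention: S = 1000/(3300/133) − 10 = 1000/33 in (≈ 30.303 in)
Ia = 0.2S: 0.2·30.303 = 6.061 in (exactly 200/33)

S = 1000/33 in ≈ 30.303 in; Ia = 200/33 in ≈ 6.061 in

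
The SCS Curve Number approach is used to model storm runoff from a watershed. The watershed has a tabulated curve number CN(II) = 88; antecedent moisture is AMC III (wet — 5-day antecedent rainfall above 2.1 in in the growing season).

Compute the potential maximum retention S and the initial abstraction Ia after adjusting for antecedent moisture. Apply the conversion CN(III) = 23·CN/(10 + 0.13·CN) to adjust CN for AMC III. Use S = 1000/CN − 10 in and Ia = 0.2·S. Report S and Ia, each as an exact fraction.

S = 150/253 in ≈ 0.593 in; Ia = 30/253 in ≈ 0.119 in

CN(III) from CN(II)=88: (23·88)/(10 + 0.13·88) = 6325/67 ≈ 94.403
Max retention: S = 1000/(6325/67) − 10 = 150/253 in (≈ 0.593 in)
Initial abstraction Ia = S/5 = (150/253)/5 = 30/253 ≈ 0.119 in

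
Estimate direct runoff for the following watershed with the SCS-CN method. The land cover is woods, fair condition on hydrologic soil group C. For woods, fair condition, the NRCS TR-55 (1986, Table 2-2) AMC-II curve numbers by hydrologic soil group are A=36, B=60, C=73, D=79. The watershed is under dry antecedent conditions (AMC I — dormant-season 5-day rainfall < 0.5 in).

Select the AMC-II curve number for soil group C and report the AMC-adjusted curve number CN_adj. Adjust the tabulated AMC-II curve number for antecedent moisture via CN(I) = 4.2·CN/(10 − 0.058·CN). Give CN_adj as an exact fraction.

CN_adj = 51100/961 ≈ 53.174

NRCS table: woods, fair condition, soil group C → CN(II) = 73
Adjust CN=73 to AMC I: 4.2·73/(10 − 0.058·73) → (1533/5) ÷ (2883/500) = 51100/961 ≈ 53.174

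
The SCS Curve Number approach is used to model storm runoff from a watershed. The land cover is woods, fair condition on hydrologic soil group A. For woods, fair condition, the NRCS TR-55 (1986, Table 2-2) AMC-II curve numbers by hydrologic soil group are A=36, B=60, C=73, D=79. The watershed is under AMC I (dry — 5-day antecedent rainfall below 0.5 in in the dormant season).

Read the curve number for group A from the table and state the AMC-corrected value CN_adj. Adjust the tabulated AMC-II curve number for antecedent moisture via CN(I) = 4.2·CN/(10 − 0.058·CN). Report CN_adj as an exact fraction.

NRCS table: woods, fair condition, soil group A → CN(II) = 36
CN(I) from CN(II)=36: (4.2·36)/(10 − 0.058·36) = 18900/989 ≈ 19.110

CN_adj = 18900/989 ≈ 19.110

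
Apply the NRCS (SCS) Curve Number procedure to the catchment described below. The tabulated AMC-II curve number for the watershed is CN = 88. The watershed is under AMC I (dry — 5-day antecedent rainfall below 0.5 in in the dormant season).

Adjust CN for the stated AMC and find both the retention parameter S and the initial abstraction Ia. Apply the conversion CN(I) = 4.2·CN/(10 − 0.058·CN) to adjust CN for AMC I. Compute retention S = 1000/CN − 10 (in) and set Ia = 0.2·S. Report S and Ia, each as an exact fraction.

S = 250/77 in ≈ 3.247 in; Ia = 50/77 in ≈ 0.649 in

Dry (AMC I): CN(I) = 4.2·88/(10 − 0.058·88) = (1848/5)/(612/125) = 3850/51 ≈ 75.490
Max retention: S = 1000/(3850/51) − 10 = 250/77 in (≈ 3.247 in)
Ia = 0.2·(250/77) = 50/77 in ≈ 0.649 in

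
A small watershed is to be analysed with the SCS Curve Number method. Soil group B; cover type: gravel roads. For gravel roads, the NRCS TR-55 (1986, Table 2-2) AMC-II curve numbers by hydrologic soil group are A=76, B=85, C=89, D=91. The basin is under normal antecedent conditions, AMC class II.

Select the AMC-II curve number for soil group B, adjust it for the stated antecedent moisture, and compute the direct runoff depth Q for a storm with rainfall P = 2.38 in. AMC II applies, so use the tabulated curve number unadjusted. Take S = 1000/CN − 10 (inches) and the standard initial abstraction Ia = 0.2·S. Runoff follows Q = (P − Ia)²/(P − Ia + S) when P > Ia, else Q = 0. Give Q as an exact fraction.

Q = 2968729/2739550 in ≈ 1.084 in

NRCS table: gravel roads, soil group B → CN(II) = 85
CN(II) = 85; AMC II needs no correction.
Max retention: S = 1000/85 − 10 = 30/17 in (≈ 1.765 in)
Ia = 0.2·(30/17) = 6/17 in ≈ 0.353 in
Since P=2.380 > Ia=0.353: effective rainfall P−Ia = 1723/850 in
Q: (1723/850)² ÷ (3223/850) = 2968729/2739550 in (≈ 1.084 in)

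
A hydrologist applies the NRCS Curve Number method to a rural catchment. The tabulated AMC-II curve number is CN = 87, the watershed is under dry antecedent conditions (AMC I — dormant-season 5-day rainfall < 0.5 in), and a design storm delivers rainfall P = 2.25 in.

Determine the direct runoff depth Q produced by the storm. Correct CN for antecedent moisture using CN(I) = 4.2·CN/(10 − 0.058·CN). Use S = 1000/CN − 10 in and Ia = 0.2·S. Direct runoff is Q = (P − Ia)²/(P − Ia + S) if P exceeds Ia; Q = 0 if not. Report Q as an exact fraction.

Q = 126405049/272171844 in ≈ 0.464 in

CN(I) from CN(II)=87: (4.2·87)/(10 − 0.058·87) = 182700/2477 ≈ 73.759
S = 1000/(182700/2477) − 10 = 6500/1827 in ≈ 3.558 in
Ia = 0.2S: 0.2·3.558 = 0.712 in (exactly 1300/1827)
Since P=2.250 > Ia=0.712: effective rainfall P−Ia = 11243/7308 in
Runoff Q = (P−Ia)²/(P−Ia+S) = (1.538)²/(1.538+3.558) = 126405049/272171844 ≈ 0.464 in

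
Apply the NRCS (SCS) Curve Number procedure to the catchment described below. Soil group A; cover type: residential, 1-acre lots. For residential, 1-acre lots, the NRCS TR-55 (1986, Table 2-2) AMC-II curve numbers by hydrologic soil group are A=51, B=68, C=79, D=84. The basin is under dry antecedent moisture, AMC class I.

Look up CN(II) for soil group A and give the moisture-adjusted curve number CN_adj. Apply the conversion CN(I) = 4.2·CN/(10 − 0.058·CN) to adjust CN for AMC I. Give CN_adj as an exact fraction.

CN_adj = 15300/503 ≈ 30.417

NRCS table: residential, 1-acre lots, soil group A → CN(II) = 51
Dry (AMC I): CN(I) = 4.2·51/(10 − 0.058·51) = (1071/5)/(3521/500) = 15300/503 ≈ 30.417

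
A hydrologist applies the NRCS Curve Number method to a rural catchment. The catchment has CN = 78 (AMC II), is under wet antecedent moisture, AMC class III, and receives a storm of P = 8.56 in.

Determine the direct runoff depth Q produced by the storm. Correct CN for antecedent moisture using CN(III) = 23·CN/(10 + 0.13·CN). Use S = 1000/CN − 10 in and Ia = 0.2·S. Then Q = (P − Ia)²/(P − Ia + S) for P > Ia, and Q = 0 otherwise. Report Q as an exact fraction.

Q = 17383292882/2399004075 in ≈ 7.246 in

Wet (AMC III): CN(III) = 23·78/(10 + 0.13·78) = 1794/(1007/50) = 89700/1007 ≈ 89.076
Max retention: S = 1000/(89700/1007) − 10 = 1100/897 in (≈ 1.226 in)
Ia = 0.2S: 0.2·1.226 = 0.245 in (exactly 220/897)
Excess rainfall: 8.560 − 0.245 = 8.315 in; P > Ia so Q > 0
Q = (186458/22425)²/((186458/22425) + 1100/897) = (34766585764/502880625)/(213958/22425) = 17383292882/2399004075 in ≈ 7.246 in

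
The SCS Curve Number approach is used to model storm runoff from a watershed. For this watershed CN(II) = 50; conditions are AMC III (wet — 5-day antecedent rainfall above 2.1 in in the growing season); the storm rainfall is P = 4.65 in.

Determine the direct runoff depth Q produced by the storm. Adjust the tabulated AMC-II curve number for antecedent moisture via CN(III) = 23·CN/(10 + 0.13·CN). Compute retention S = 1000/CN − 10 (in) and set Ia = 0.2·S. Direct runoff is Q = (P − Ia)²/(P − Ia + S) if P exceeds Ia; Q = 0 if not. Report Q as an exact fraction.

CN(III) from CN(II)=50: (23·50)/(10 + 0.13·50) = 2300/33 ≈ 69.697
S = 1000/(2300/33) − 10 = 100/23 in ≈ 4.348 in
Ia = 0.2S: 0.2·4.348 = 0.870 in (exactly 20/23)
Since P=4.650 > Ia=0.870: effective rainfall P−Ia = 1739/460 in
Q: (1739/460)² ÷ (3739/460) = 3024121/1719940 in (≈ 1.758 in)

Q = 3024121/1719940 in ≈ 1.758 in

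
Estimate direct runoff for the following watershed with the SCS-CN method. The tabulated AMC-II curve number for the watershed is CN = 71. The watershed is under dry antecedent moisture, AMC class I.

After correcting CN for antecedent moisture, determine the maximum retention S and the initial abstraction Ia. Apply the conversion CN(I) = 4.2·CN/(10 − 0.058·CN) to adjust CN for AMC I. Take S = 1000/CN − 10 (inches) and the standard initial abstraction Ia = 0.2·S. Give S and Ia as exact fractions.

S = 14500/1491 in ≈ 9.725 in; Ia = 2900/1491 in ≈ 1.945 in

Dry (AMC I): CN(I) = 4.2·71/(10 − 0.058·71) = (1491/5)/(2941/500) = 149100/2941 ≈ 50.697
Retention S: 1000/CN − 10 with CN=50.697 → S = 14500/1491 ≈ 9.725 in
Initial abstraction Ia = S/5 = (14500/1491)/5 = 2900/1491 ≈ 1.945 in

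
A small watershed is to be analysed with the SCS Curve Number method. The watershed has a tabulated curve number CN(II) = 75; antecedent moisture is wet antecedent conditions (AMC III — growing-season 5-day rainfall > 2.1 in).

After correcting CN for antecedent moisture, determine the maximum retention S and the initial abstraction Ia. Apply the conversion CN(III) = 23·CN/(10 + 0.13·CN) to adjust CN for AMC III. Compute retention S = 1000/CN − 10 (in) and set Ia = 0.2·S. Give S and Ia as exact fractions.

S = 100/69 in ≈ 1.449 in; Ia = 20/69 in ≈ 0.290 in

Adjust CN=75 to AMC III: 23·75/(10 + 0.13·75) → 1725 ÷ (79/4) = 6900/79 ≈ 87.342
Max retention: S = 1000/(6900/79) − 10 = 100/69 in (≈ 1.449 in)
Ia = 0.2·(100/69) = 20/69 in ≈ 0.290 in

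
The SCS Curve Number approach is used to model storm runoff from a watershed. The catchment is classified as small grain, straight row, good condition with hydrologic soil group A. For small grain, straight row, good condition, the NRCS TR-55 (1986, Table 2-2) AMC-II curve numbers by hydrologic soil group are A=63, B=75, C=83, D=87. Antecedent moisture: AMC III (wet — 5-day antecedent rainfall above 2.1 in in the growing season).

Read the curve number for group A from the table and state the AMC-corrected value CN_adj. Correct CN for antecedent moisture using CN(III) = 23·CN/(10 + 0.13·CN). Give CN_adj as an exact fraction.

NRCS table: small grain, straight row, good condition, soil group A → CN(II) = 63
Wet (AMC III): CN(III) = 23·63/(10 + 0.13·63) = 1449/(1819/100) = 144900/1819 ≈ 79.659

CN_adj = 144900/1819 ≈ 79.659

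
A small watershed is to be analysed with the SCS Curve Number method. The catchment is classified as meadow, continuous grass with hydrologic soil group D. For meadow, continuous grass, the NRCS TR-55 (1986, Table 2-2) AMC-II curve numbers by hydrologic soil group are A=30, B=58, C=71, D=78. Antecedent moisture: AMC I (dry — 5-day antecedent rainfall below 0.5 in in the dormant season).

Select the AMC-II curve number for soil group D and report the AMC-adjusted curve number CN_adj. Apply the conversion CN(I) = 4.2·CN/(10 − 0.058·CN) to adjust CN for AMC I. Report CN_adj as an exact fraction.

NRCS table: meadow, continuous grass, soil group D → CN(II) = 78
CN(I) from CN(II)=78: (4.2·78)/(10 − 0.058·78) = 81900/1369 ≈ 59.825

CN_adj = 81900/1369 ≈ 59.825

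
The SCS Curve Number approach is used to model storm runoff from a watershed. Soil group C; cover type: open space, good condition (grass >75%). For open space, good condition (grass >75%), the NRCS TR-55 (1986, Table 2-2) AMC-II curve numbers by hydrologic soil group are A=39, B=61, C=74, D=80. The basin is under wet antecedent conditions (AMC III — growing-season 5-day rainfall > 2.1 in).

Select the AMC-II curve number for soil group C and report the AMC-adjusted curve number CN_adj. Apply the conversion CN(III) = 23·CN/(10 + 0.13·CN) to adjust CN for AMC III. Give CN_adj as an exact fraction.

CN_adj = 85100/981 ≈ 86.748

NRCS table: open space, good condition (grass >75%), soil group C → CN(II) = 74
Wet (AMC III): CN(III) = 23·74/(10 + 0.13·74) = 1702/(981/50) = 85100/981 ≈ 86.748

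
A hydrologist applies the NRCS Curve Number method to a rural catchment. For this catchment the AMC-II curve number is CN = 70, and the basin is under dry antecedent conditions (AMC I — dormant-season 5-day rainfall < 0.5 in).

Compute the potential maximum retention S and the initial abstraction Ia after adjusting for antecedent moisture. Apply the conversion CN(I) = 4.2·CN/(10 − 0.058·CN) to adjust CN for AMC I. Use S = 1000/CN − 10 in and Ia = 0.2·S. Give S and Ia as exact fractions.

Adjust CN=70 to AMC I: 4.2·70/(10 − 0.058·70) → 294 ÷ (297/50) = 4900/99 ≈ 49.495
Retention S: 1000/CN − 10 with CN=49.495 → S = 500/49 ≈ 10.204 in
Initial abstraction Ia = S/5 = (500/49)/5 = 100/49 ≈ 2.041 in

S = 500/49 in ≈ 10.204 in; Ia = 100/49 in ≈ 2.041 in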